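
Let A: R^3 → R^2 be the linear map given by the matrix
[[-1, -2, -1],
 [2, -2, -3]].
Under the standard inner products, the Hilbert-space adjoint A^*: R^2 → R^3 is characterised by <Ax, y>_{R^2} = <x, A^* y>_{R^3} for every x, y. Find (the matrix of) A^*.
A^* = A^T =
[[-1, 2],
 [-2, -2],
 [-1, -3]]

For real matrices with standard dot products, the defining identity <Ax, y> = <x, A^* y> gives (Ax)^T y = x^T (A^*) y, i.e. x^T A^T y = x^T (A^*) y. Since this holds for all x, y, we must have A^* = A^T. Therefore
A^* =
[[-1, 2],
 [-2, -2],
 [-1, -3]].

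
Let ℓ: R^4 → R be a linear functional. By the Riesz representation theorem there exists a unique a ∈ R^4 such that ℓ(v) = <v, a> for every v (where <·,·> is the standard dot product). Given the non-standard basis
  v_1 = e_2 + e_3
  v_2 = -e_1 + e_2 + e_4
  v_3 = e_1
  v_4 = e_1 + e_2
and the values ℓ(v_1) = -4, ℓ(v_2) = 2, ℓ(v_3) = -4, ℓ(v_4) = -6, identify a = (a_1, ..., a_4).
a = (-4, -2, -2, 0)

Write a = (a_1, ..., a_4) in the standard basis. For each basis vector v_i, ℓ(v_i) = <v_i, a> is a linear equation in the a_j's. Collect the n equations into a matrix system V a = ℓ, where row i of V is v_i (expressed in the standard basis). Since V is invertible (lower-triangular with 1s on the diagonal, up to permutation), solve by back-substitution:
  V =
[[0, 1, 1, 0],
 [-1, 1, 0, 1],
 [1, 0, 0, 0],
 [1, 1, 0, 0]]
  V a = (-4, 2, -4, -6)
Solving gives a = (-4, -2, -2, 0).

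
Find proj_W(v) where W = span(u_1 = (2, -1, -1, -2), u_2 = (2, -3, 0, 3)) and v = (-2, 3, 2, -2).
proj_W(v) = (-184/73, 646/219, 91/219, -373/219)

Set up U = [u_1 | ... | u_2] ∈ R^(4×2). The projector onto W = col(U) is P = U (U^T U)^(-1) U^T.
Compute U^T U =
  [10, 1]
  [1, 22],
and U^T v = (-5, -19).
Solve U^T U · c = U^T v for the coefficients: c = (-91/219, -185/219). The projection is proj_W(v) = U c.
Check: (v - proj_W(v)) · u_1 = 0  (should be 0).
Check: (v - proj_W(v)) · u_2 = 0  (should be 0).
Result: proj_W(v) = (-184/73, 646/219, 91/219, -373/219).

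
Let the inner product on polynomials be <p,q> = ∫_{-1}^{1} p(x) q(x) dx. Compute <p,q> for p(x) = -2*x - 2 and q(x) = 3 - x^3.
<p,q> = -56/5

Expand the product: p(x)·q(x) = 2*x^4 + 2*x^3 - 6*x - 6.
∫_{-1}^{1} of each monomial x^k gives [2/(k+1) if k even, 0 if k odd]. Integrating term-by-term (or equivalently evaluating the antiderivative F(x) = 2*x^5/5 + x^4/2 - 3*x^2 - 6*x at the endpoints):
  F(1) − F(−1) = -81/10 − (31/10) = -56/5.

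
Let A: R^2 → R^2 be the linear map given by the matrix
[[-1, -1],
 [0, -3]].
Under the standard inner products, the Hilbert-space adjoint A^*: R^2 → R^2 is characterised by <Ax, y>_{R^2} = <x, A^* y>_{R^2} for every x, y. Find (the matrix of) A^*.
A^* = A^T =
[[-1, 0],
 [-1, -3]]

For real matrices with standard dot products, the defining identity <Ax, y> = <x, A^* y> gives (Ax)^T y = x^T (A^*) y, i.e. x^T A^T y = x^T (A^*) y. Since this holds for all x, y, we must have A^* = A^T. Therefore
A^* =
[[-1, 0],
 [-1, -3]].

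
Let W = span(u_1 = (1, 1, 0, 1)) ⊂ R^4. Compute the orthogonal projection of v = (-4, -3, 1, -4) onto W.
proj_W(v) = (-11/3, -11/3, 0, -11/3)

Set up U = [u_1 | ... | u_1] ∈ R^(4×1). The projector onto W = col(U) is P = U (U^T U)^(-1) U^T.
Compute U^T U =
  [3],
and U^T v = (-11).
Solve U^T U · c = U^T v for the coefficients: c = (-11/3). The projection is proj_W(v) = U c.
Check: (v - proj_W(v)) · u_1 = 0  (should be 0).
Result: proj_W(v) = (-11/3, -11/3, 0, -11/3).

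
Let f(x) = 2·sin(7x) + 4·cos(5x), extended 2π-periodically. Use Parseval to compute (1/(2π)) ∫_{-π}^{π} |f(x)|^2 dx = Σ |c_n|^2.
Σ |c_n|^2 = 10

Expand |f|^2 and use orthogonality of {sin(nx), cos(mx)} on [-π, π]:
  ∫_{-π}^{π} sin(nx)^2 dx = π, ∫ cos(mx)^2 dx = π, and cross terms integrate to 0.
So ∫_{-π}^{π} f(x)^2 dx = 2^2 · π + 4^2 · π = (4 + 16)π.
Divide by 2π: (4 + 16)/2 = 10.
By Parseval, this equals Σ |c_n|^2.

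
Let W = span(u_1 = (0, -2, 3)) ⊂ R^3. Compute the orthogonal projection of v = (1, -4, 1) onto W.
proj_W(v) = (0, -22/13, 33/13)

Set up U = [u_1 | ... | u_1] ∈ R^(3×1). The projector onto W = col(U) is P = U (U^T U)^(-1) U^T.
Compute U^T U =
  [13],
and U^T v = (11).
Solve U^T U · c = U^T v for the coefficients: c = (11/13). The projection is proj_W(v) = U c.
Check: (v - proj_W(v)) · u_1 = 0  (should be 0).
Result: proj_W(v) = (0, -22/13, 33/13).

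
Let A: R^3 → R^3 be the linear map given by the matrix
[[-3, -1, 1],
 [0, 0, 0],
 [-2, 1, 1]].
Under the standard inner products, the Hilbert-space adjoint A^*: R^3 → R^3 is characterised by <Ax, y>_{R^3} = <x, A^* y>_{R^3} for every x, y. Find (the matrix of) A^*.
A^* = A^T =
[[-3, 0, -2],
 [-1, 0, 1],
 [1, 0, 1]]

For real matrices with standard dot products, the defining identity <Ax, y> = <x, A^* y> gives (Ax)^T y = x^T (A^*) y, i.e. x^T A^T y = x^T (A^*) y. Since this holds for all x, y, we must have A^* = A^T. Therefore
A^* =
[[-3, 0, -2],
 [-1, 0, 1],
 [1, 0, 1]].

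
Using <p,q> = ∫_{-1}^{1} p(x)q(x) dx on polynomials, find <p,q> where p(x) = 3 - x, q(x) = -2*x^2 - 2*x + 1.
<p,q> = 10/3

Expand the product: p(x)·q(x) = 2*x^3 - 4*x^2 - 7*x + 3.
∫_{-1}^{1} of each monomial x^k gives [2/(k+1) if k even, 0 if k odd]. Integrating term-by-term (or equivalently evaluating the antiderivative F(x) = x^4/2 - 4*x^3/3 - 7*x^2/2 + 3*x at the endpoints):
  F(1) − F(−1) = -4/3 − (-14/3) = 10/3.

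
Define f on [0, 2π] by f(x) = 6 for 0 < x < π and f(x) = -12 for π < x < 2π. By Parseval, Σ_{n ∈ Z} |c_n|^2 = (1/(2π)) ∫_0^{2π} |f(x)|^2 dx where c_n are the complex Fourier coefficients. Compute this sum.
Σ |c_n|^2 = 90

Parseval equates the L^2 energy of f (normalised by 1/(2π)) with the ℓ^2 sum of its Fourier coefficients: (1/(2π)) ∫_0^{2π} |f|^2 = Σ |c_n|^2.
Compute the left side: (1/(2π)) [∫_0^π 6^2 dx + ∫_π^{2π} (-12)^2 dx] = (1/(2π)) · (36π + 144π) = (36 + 144)/2 = 90.
So Σ_{n ∈ Z} |c_n|^2 = 90.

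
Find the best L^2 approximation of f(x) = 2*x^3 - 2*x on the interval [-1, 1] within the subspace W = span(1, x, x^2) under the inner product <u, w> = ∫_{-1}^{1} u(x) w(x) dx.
g(x) = -4*x/5

The best approximation g ∈ W is the orthogonal projection of f onto W. Writing g = a_0 + a_1 x + a_2 x^2, the coefficients solve the normal equations G · a = b where
  G_{ij} = <φ_i, φ_j> and b_i = <f, φ_i>, with φ_0 = 1, φ_1 = x, φ_2 = x^2.
G =
  [2, 0, 2/3]
  [0, 2/3, 0]
  [2/3, 0, 2/5],
b = (0, -8/15, 0).
Solving gives a_0 = 0, a_1 = -4/5, a_2 = 0, so
  g(x) = -4*x/5.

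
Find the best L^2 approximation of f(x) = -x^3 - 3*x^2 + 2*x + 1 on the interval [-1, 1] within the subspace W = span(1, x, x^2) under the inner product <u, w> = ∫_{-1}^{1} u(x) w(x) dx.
g(x) = -3*x^2 + 7*x/5 + 1

The best approximation g ∈ W is the orthogonal projection of f onto W. Writing g = a_0 + a_1 x + a_2 x^2, the coefficients solve the normal equations G · a = b where
  G_{ij} = <φ_i, φ_j> and b_i = <f, φ_i>, with φ_0 = 1, φ_1 = x, φ_2 = x^2.
G =
  [2, 0, 2/3]
  [0, 2/3, 0]
  [2/3, 0, 2/5],
b = (0, 14/15, -8/15).
Solving gives a_0 = 1, a_1 = 7/5, a_2 = -3, so
  g(x) = -3*x^2 + 7*x/5 + 1.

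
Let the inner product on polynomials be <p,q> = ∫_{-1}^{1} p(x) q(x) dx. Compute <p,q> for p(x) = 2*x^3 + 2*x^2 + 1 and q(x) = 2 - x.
<p,q> = 88/15

Expand the product: p(x)·q(x) = -2*x^4 + 2*x^3 + 4*x^2 - x + 2.
∫_{-1}^{1} of each monomial x^k gives [2/(k+1) if k even, 0 if k odd]. Integrating term-by-term (or equivalently evaluating the antiderivative F(x) = -2*x^5/5 + x^4/2 + 4*x^3/3 - x^2/2 + 2*x at the endpoints):
  F(1) − F(−1) = 44/15 − (-44/15) = 88/15.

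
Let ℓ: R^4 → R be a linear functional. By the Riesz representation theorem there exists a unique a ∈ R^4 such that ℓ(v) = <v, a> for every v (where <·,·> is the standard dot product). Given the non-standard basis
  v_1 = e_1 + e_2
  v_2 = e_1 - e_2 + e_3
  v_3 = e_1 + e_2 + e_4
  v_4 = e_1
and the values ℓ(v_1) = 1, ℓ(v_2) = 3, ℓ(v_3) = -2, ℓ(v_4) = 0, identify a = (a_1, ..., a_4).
a = (0, 1, 4, -3)

Write a = (a_1, ..., a_4) in the standard basis. For each basis vector v_i, ℓ(v_i) = <v_i, a> is a linear equation in the a_j's. Collect the n equations into a matrix system V a = ℓ, where row i of V is v_i (expressed in the standard basis). Since V is invertible (lower-triangular with 1s on the diagonal, up to permutation), solve by back-substitution:
  V =
[[1, 1, 0, 0],
 [1, -1, 1, 0],
 [1, 1, 0, 1],
 [1, 0, 0, 0]]
  V a = (1, 3, -2, 0)
Solving gives a = (0, 1, 4, -3).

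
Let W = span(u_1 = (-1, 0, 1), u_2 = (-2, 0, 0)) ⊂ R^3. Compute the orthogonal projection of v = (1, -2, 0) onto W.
proj_W(v) = (1, 0, 0)

Set up U = [u_1 | ... | u_2] ∈ R^(3×2). The projector onto W = col(U) is P = U (U^T U)^(-1) U^T.
Compute U^T U =
  [2, 2]
  [2, 4],
and U^T v = (-1, -2).
Solve U^T U · c = U^T v for the coefficients: c = (0, -1/2). The projection is proj_W(v) = U c.
Check: (v - proj_W(v)) · u_1 = 0  (should be 0).
Check: (v - proj_W(v)) · u_2 = 0  (should be 0).
Result: proj_W(v) = (1, 0, 0).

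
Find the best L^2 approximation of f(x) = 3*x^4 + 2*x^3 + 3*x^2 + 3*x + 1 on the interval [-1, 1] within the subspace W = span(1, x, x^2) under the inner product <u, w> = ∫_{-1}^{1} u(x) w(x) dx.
g(x) = 39*x^2/7 + 21*x/5 + 26/35

The best approximation g ∈ W is the orthogonal projection of f onto W. Writing g = a_0 + a_1 x + a_2 x^2, the coefficients solve the normal equations G · a = b where
  G_{ij} = <φ_i, φ_j> and b_i = <f, φ_i>, with φ_0 = 1, φ_1 = x, φ_2 = x^2.
G =
  [2, 0, 2/3]
  [0, 2/3, 0]
  [2/3, 0, 2/5],
b = (26/5, 14/5, 286/105).
Solving gives a_0 = 26/35, a_1 = 21/5, a_2 = 39/7, so
  g(x) = 39*x^2/7 + 21*x/5 + 26/35.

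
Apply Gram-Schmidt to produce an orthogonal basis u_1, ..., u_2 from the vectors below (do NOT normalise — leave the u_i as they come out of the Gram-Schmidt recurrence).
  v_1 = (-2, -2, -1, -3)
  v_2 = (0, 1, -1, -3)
Orthogonal basis:
  u_1 = (-2, -2, -1, -3)
  u_2 = (8/9, 17/9, -5/9, -5/3)

Apply the Gram-Schmidt recurrence
  u_1 = v_1
  u_i = v_i − Σ_{j<i} ((v_i · u_j) / (u_j · u_j)) · u_j.

Step by step this gives:
  u_1 = (-2, -2, -1, -3)
  u_2 = (8/9, 17/9, -5/9, -5/3)

Orthogonality check:
  u_2 · u_1 = 0 (should be 0)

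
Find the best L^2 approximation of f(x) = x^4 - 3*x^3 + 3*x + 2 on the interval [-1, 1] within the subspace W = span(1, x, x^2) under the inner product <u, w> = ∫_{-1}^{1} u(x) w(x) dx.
g(x) = 6*x^2/7 + 6*x/5 + 67/35

The best approximation g ∈ W is the orthogonal projection of f onto W. Writing g = a_0 + a_1 x + a_2 x^2, the coefficients solve the normal equations G · a = b where
  G_{ij} = <φ_i, φ_j> and b_i = <f, φ_i>, with φ_0 = 1, φ_1 = x, φ_2 = x^2.
G =
  [2, 0, 2/3]
  [0, 2/3, 0]
  [2/3, 0, 2/5],
b = (22/5, 4/5, 34/21).
Solving gives a_0 = 67/35, a_1 = 6/5, a_2 = 6/7, so
  g(x) = 6*x^2/7 + 6*x/5 + 67/35.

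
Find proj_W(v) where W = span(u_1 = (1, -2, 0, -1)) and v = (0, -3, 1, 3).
proj_W(v) = (1/2, -1, 0, -1/2)

Set up U = [u_1 | ... | u_1] ∈ R^(4×1). The projector onto W = col(U) is P = U (U^T U)^(-1) U^T.
Compute U^T U =
  [6],
and U^T v = (3).
Solve U^T U · c = U^T v for the coefficients: c = (1/2). The projection is proj_W(v) = U c.
Check: (v - proj_W(v)) · u_1 = 0  (should be 0).
Result: proj_W(v) = (1/2, -1, 0, -1/2).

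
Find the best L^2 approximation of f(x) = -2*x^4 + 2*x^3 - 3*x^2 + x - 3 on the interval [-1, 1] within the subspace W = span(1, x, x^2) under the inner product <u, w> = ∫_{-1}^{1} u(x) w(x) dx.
g(x) = -33*x^2/7 + 11*x/5 - 99/35

The best approximation g ∈ W is the orthogonal projection of f onto W. Writing g = a_0 + a_1 x + a_2 x^2, the coefficients solve the normal equations G · a = b where
  G_{ij} = <φ_i, φ_j> and b_i = <f, φ_i>, with φ_0 = 1, φ_1 = x, φ_2 = x^2.
G =
  [2, 0, 2/3]
  [0, 2/3, 0]
  [2/3, 0, 2/5],
b = (-44/5, 22/15, -132/35).
Solving gives a_0 = -99/35, a_1 = 11/5, a_2 = -33/7, so
  g(x) = -33*x^2/7 + 11*x/5 - 99/35.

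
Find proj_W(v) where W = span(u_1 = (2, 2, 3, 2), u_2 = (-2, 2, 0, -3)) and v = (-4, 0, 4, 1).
proj_W(v) = (-6/107, 182/107, 132/107, -53/107)

Set up U = [u_1 | ... | u_2] ∈ R^(4×2). The projector onto W = col(U) is P = U (U^T U)^(-1) U^T.
Compute U^T U =
  [21, -6]
  [-6, 17],
and U^T v = (6, 5).
Solve U^T U · c = U^T v for the coefficients: c = (44/107, 47/107). The projection is proj_W(v) = U c.
Check: (v - proj_W(v)) · u_1 = 0  (should be 0).
Check: (v - proj_W(v)) · u_2 = 0  (should be 0).
Result: proj_W(v) = (-6/107, 182/107, 132/107, -53/107).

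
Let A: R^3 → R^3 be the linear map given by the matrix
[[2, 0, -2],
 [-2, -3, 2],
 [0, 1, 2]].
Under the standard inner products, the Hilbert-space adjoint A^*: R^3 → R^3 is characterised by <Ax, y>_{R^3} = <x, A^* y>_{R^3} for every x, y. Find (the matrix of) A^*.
A^* = A^T =
[[2, -2, 0],
 [0, -3, 1],
 [-2, 2, 2]]

For real matrices with standard dot products, the defining identity <Ax, y> = <x, A^* y> gives (Ax)^T y = x^T (A^*) y, i.e. x^T A^T y = x^T (A^*) y. Since this holds for all x, y, we must have A^* = A^T. Therefore
A^* =
[[2, -2, 0],
 [0, -3, 1],
 [-2, 2, 2]].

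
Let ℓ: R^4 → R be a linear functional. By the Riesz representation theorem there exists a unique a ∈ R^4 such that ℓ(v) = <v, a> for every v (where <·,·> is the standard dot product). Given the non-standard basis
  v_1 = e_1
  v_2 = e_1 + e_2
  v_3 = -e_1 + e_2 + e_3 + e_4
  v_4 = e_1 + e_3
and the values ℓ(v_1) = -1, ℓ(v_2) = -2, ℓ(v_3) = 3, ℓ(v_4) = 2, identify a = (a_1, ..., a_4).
a = (-1, -1, 3, 0)

Write a = (a_1, ..., a_4) in the standard basis. For each basis vector v_i, ℓ(v_i) = <v_i, a> is a linear equation in the a_j's. Collect the n equations into a matrix system V a = ℓ, where row i of V is v_i (expressed in the standard basis). Since V is invertible (lower-triangular with 1s on the diagonal, up to permutation), solve by back-substitution:
  V =
[[1, 0, 0, 0],
 [1, 1, 0, 0],
 [-1, 1, 1, 1],
 [1, 0, 1, 0]]
  V a = (-1, -2, 3, 2)
Solving gives a = (-1, -1, 3, 0).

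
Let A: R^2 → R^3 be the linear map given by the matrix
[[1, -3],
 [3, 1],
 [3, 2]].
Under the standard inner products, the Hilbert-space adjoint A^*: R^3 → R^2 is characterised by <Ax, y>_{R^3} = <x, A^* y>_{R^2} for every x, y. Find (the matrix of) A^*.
A^* = A^T =
[[1, 3, 3],
 [-3, 1, 2]]

For real matrices with standard dot products, the defining identity <Ax, y> = <x, A^* y> gives (Ax)^T y = x^T (A^*) y, i.e. x^T A^T y = x^T (A^*) y. Since this holds for all x, y, we must have A^* = A^T. Therefore
A^* =
[[1, 3, 3],
 [-3, 1, 2]].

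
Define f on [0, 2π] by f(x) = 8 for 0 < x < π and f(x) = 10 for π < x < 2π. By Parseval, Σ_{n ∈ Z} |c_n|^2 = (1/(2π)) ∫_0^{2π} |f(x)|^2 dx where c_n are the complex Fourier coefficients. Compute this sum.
Σ |c_n|^2 = 82

Parseval equates the L^2 energy of f (normalised by 1/(2π)) with the ℓ^2 sum of its Fourier coefficients: (1/(2π)) ∫_0^{2π} |f|^2 = Σ |c_n|^2.
Compute the left side: (1/(2π)) [∫_0^π 8^2 dx + ∫_π^{2π} 10^2 dx] = (1/(2π)) · (64π + 100π) = (64 + 100)/2 = 82.
So Σ_{n ∈ Z} |c_n|^2 = 82.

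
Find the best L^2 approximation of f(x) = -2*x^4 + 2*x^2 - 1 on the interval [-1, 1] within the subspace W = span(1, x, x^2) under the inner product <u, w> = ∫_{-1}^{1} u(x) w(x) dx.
g(x) = 2*x^2/7 - 29/35

The best approximation g ∈ W is the orthogonal projection of f onto W. Writing g = a_0 + a_1 x + a_2 x^2, the coefficients solve the normal equations G · a = b where
  G_{ij} = <φ_i, φ_j> and b_i = <f, φ_i>, with φ_0 = 1, φ_1 = x, φ_2 = x^2.
G =
  [2, 0, 2/3]
  [0, 2/3, 0]
  [2/3, 0, 2/5],
b = (-22/15, 0, -46/105).
Solving gives a_0 = -29/35, a_1 = 0, a_2 = 2/7, so
  g(x) = 2*x^2/7 - 29/35.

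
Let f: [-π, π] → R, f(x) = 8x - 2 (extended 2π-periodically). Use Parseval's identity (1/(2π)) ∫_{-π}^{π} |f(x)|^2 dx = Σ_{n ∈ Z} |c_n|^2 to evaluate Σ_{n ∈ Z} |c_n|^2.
Σ |c_n|^2 = 64π^2/3 + 4

Expand and integrate term by term over [-π, π]:
  ∫ (8x)^2 dx = 64·(2π^3/3); ∫ 2·8·(-2)·x dx = 0 (odd integrand); ∫ (-2)^2 dx = 4·2π.
So (1/(2π)) ∫_{-π}^{π} (8x - 2)^2 dx = 64π^2/3 + 4 = 64π^2/3 + 4.
Parseval ⇒ Σ |c_n|^2 = 64π^2/3 + 4.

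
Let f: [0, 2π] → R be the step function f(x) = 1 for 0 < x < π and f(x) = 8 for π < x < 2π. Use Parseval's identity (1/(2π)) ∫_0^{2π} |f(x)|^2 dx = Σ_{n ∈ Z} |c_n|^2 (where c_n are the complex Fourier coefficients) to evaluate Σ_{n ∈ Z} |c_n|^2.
Σ |c_n|^2 = 65/2

Parseval equates the L^2 energy of f (normalised by 1/(2π)) with the ℓ^2 sum of its Fourier coefficients: (1/(2π)) ∫_0^{2π} |f|^2 = Σ |c_n|^2.
Compute the left side: (1/(2π)) [∫_0^π 1^2 dx + ∫_π^{2π} 8^2 dx] = (1/(2π)) · (1π + 64π) = (1 + 64)/2 = 65/2.
So Σ_{n ∈ Z} |c_n|^2 = 65/2.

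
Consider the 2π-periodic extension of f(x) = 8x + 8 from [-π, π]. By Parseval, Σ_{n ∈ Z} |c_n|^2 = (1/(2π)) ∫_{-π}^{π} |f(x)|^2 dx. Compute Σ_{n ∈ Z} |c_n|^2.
Σ |c_n|^2 = 64π^2/3 + 64

Expand and integrate term by term over [-π, π]:
  ∫ (8x)^2 dx = 64·(2π^3/3); ∫ 2·8·(8)·x dx = 0 (odd integrand); ∫ 8^2 dx = 64·2π.
So (1/(2π)) ∫_{-π}^{π} (8x + 8)^2 dx = 64π^2/3 + 64 = 64π^2/3 + 64.
Parseval ⇒ Σ |c_n|^2 = 64π^2/3 + 64.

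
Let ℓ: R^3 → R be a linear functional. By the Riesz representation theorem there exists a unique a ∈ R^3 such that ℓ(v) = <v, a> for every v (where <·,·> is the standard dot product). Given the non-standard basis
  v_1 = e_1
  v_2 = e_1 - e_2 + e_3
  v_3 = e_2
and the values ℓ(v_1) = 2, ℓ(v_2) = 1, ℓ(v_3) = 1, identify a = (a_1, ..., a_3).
a = (2, 1, 0)

Write a = (a_1, ..., a_3) in the standard basis. For each basis vector v_i, ℓ(v_i) = <v_i, a> is a linear equation in the a_j's. Collect the n equations into a matrix system V a = ℓ, where row i of V is v_i (expressed in the standard basis). Since V is invertible (lower-triangular with 1s on the diagonal, up to permutation), solve by back-substitution:
  V =
[[1, 0, 0],
 [1, -1, 1],
 [0, 1, 0]]
  V a = (2, 1, 1)
Solving gives a = (2, 1, 0).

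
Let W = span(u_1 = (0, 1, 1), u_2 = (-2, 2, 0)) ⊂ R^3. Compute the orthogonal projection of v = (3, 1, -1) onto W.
proj_W(v) = (4/3, -2/3, 2/3)

Set up U = [u_1 | ... | u_2] ∈ R^(3×2). The projector onto W = col(U) is P = U (U^T U)^(-1) U^T.
Compute U^T U =
  [2, 2]
  [2, 8],
and U^T v = (0, -4).
Solve U^T U · c = U^T v for the coefficients: c = (2/3, -2/3). The projection is proj_W(v) = U c.
Check: (v - proj_W(v)) · u_1 = 0  (should be 0).
Check: (v - proj_W(v)) · u_2 = 0  (should be 0).
Result: proj_W(v) = (4/3, -2/3, 2/3).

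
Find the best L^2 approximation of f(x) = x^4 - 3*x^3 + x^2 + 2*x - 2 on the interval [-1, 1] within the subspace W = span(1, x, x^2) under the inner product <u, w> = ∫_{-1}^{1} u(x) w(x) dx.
g(x) = 13*x^2/7 + x/5 - 73/35

The best approximation g ∈ W is the orthogonal projection of f onto W. Writing g = a_0 + a_1 x + a_2 x^2, the coefficients solve the normal equations G · a = b where
  G_{ij} = <φ_i, φ_j> and b_i = <f, φ_i>, with φ_0 = 1, φ_1 = x, φ_2 = x^2.
G =
  [2, 0, 2/3]
  [0, 2/3, 0]
  [2/3, 0, 2/5],
b = (-44/15, 2/15, -68/105).
Solving gives a_0 = -73/35, a_1 = 1/5, a_2 = 13/7, so
  g(x) = 13*x^2/7 + x/5 - 73/35.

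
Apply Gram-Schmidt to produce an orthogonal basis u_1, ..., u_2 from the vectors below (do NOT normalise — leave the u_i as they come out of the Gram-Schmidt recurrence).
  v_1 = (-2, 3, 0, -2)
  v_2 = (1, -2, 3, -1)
Orthogonal basis:
  u_1 = (-2, 3, 0, -2)
  u_2 = (5/17, -16/17, 3, -29/17)

Apply the Gram-Schmidt recurrence
  u_1 = v_1
  u_i = v_i − Σ_{j<i} ((v_i · u_j) / (u_j · u_j)) · u_j.

Step by step this gives:
  u_1 = (-2, 3, 0, -2)
  u_2 = (5/17, -16/17, 3, -29/17)

Orthogonality check:
  u_2 · u_1 = 0 (should be 0)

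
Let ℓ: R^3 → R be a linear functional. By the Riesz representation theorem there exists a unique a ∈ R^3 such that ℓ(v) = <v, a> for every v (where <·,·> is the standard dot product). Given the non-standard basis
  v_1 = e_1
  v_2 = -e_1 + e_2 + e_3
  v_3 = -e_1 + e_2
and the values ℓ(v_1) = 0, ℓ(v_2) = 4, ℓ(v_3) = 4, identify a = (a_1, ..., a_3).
a = (0, 4, 0)

Write a = (a_1, ..., a_3) in the standard basis. For each basis vector v_i, ℓ(v_i) = <v_i, a> is a linear equation in the a_j's. Collect the n equations into a matrix system V a = ℓ, where row i of V is v_i (expressed in the standard basis). Since V is invertible (lower-triangular with 1s on the diagonal, up to permutation), solve by back-substitution:
  V =
[[1, 0, 0],
 [-1, 1, 1],
 [-1, 1, 0]]
  V a = (0, 4, 4)
Solving gives a = (0, 4, 0).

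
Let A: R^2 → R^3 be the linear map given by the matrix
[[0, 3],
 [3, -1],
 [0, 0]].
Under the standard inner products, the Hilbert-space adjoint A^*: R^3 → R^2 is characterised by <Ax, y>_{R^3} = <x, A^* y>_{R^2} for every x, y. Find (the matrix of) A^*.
A^* = A^T =
[[0, 3, 0],
 [3, -1, 0]]

For real matrices with standard dot products, the defining identity <Ax, y> = <x, A^* y> gives (Ax)^T y = x^T (A^*) y, i.e. x^T A^T y = x^T (A^*) y. Since this holds for all x, y, we must have A^* = A^T. Therefore
A^* =
[[0, 3, 0],
 [3, -1, 0]].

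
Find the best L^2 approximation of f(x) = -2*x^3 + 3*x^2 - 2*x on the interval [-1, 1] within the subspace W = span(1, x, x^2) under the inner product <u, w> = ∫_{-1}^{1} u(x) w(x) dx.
g(x) = 3*x^2 - 16*x/5

The best approximation g ∈ W is the orthogonal projection of f onto W. Writing g = a_0 + a_1 x + a_2 x^2, the coefficients solve the normal equations G · a = b where
  G_{ij} = <φ_i, φ_j> and b_i = <f, φ_i>, with φ_0 = 1, φ_1 = x, φ_2 = x^2.
G =
  [2, 0, 2/3]
  [0, 2/3, 0]
  [2/3, 0, 2/5],
b = (2, -32/15, 6/5).
Solving gives a_0 = 0, a_1 = -16/5, a_2 = 3, so
  g(x) = 3*x^2 - 16*x/5.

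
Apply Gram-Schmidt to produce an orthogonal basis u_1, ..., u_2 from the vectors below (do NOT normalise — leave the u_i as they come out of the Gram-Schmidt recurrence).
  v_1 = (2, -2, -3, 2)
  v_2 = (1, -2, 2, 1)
Orthogonal basis:
  u_1 = (2, -2, -3, 2)
  u_2 = (17/21, -38/21, 16/7, 17/21)

Apply the Gram-Schmidt recurrence
  u_1 = v_1
  u_i = v_i − Σ_{j<i} ((v_i · u_j) / (u_j · u_j)) · u_j.

Step by step this gives:
  u_1 = (2, -2, -3, 2)
  u_2 = (17/21, -38/21, 16/7, 17/21)

Orthogonality check:
  u_2 · u_1 = 0 (should be 0)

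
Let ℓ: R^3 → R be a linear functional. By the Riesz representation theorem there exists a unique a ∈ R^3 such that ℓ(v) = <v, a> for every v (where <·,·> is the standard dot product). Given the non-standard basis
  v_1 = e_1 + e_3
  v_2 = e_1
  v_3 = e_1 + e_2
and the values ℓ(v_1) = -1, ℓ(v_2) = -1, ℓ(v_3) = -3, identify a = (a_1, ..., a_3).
a = (-1, -2, 0)

Write a = (a_1, ..., a_3) in the standard basis. For each basis vector v_i, ℓ(v_i) = <v_i, a> is a linear equation in the a_j's. Collect the n equations into a matrix system V a = ℓ, where row i of V is v_i (expressed in the standard basis). Since V is invertible (lower-triangular with 1s on the diagonal, up to permutation), solve by back-substitution:
  V =
[[1, 0, 1],
 [1, 0, 0],
 [1, 1, 0]]
  V a = (-1, -1, -3)
Solving gives a = (-1, -2, 0).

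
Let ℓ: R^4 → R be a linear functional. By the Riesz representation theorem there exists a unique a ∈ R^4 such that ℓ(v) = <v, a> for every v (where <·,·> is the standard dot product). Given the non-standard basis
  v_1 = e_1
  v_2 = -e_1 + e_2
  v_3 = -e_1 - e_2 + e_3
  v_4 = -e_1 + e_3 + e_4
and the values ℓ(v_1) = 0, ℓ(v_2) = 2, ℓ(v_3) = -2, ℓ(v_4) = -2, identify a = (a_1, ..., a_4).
a = (0, 2, 0, -2)

Write a = (a_1, ..., a_4) in the standard basis. For each basis vector v_i, ℓ(v_i) = <v_i, a> is a linear equation in the a_j's. Collect the n equations into a matrix system V a = ℓ, where row i of V is v_i (expressed in the standard basis). Since V is invertible (lower-triangular with 1s on the diagonal, up to permutation), solve by back-substitution:
  V =
[[1, 0, 0, 0],
 [-1, 1, 0, 0],
 [-1, -1, 1, 0],
 [-1, 0, 1, 1]]
  V a = (0, 2, -2, -2)
Solving gives a = (0, 2, 0, -2).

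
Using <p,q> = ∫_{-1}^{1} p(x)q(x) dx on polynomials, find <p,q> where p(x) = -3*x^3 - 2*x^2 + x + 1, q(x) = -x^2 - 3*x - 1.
<p,q> = 16/15

Expand the product: p(x)·q(x) = 3*x^5 + 11*x^4 + 8*x^3 - 2*x^2 - 4*x - 1.
∫_{-1}^{1} of each monomial x^k gives [2/(k+1) if k even, 0 if k odd]. Integrating term-by-term (or equivalently evaluating the antiderivative F(x) = x^6/2 + 11*x^5/5 + 2*x^4 - 2*x^3/3 - 2*x^2 - x at the endpoints):
  F(1) − F(−1) = 31/30 − (-1/30) = 16/15.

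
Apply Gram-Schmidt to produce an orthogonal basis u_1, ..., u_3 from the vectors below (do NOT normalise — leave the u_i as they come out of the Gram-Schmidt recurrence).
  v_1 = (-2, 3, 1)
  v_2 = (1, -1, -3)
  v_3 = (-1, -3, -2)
Orthogonal basis:
  u_1 = (-2, 3, 1)
  u_2 = (-1/7, 5/7, -17/7)
  u_3 = (-20/9, -25/18, -5/18)

Apply the Gram-Schmidt recurrence
  u_1 = v_1
  u_i = v_i − Σ_{j<i} ((v_i · u_j) / (u_j · u_j)) · u_j.

Step by step this gives:
  u_1 = (-2, 3, 1)
  u_2 = (-1/7, 5/7, -17/7)
  u_3 = (-20/9, -25/18, -5/18)

Orthogonality check:
  u_2 · u_1 = 0 (should be 0)
  u_3 · u_1 = 0 (should be 0)
  u_3 · u_2 = 0 (should be 0)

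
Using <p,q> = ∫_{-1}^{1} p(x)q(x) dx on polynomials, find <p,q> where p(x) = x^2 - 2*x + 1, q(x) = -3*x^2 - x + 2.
<p,q> = 52/15

Expand the product: p(x)·q(x) = -3*x^4 + 5*x^3 + x^2 - 5*x + 2.
∫_{-1}^{1} of each monomial x^k gives [2/(k+1) if k even, 0 if k odd]. Integrating term-by-term (or equivalently evaluating the antiderivative F(x) = -3*x^5/5 + 5*x^4/4 + x^3/3 - 5*x^2/2 + 2*x at the endpoints):
  F(1) − F(−1) = 29/60 − (-179/60) = 52/15.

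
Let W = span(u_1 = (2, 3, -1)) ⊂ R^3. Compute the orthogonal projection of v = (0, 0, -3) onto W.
proj_W(v) = (3/7, 9/14, -3/14)

Set up U = [u_1 | ... | u_1] ∈ R^(3×1). The projector onto W = col(U) is P = U (U^T U)^(-1) U^T.
Compute U^T U =
  [14],
and U^T v = (3).
Solve U^T U · c = U^T v for the coefficients: c = (3/14). The projection is proj_W(v) = U c.
Check: (v - proj_W(v)) · u_1 = 0  (should be 0).
Result: proj_W(v) = (3/7, 9/14, -3/14).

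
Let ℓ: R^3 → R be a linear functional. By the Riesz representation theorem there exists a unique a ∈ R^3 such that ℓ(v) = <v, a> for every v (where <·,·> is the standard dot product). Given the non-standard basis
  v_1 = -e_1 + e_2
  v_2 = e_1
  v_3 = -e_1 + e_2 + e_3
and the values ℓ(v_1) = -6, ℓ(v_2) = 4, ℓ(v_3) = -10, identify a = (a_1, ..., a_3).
a = (4, -2, -4)

Write a = (a_1, ..., a_3) in the standard basis. For each basis vector v_i, ℓ(v_i) = <v_i, a> is a linear equation in the a_j's. Collect the n equations into a matrix system V a = ℓ, where row i of V is v_i (expressed in the standard basis). Since V is invertible (lower-triangular with 1s on the diagonal, up to permutation), solve by back-substitution:
  V =
[[-1, 1, 0],
 [1, 0, 0],
 [-1, 1, 1]]
  V a = (-6, 4, -10)
Solving gives a = (4, -2, -4).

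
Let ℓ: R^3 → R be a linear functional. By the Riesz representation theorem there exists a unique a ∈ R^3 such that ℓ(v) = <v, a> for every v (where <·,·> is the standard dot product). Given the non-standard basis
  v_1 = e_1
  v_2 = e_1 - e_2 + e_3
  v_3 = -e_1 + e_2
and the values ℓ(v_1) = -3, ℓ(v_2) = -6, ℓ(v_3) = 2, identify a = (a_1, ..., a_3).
a = (-3, -1, -4)

Write a = (a_1, ..., a_3) in the standard basis. For each basis vector v_i, ℓ(v_i) = <v_i, a> is a linear equation in the a_j's. Collect the n equations into a matrix system V a = ℓ, where row i of V is v_i (expressed in the standard basis). Since V is invertible (lower-triangular with 1s on the diagonal, up to permutation), solve by back-substitution:
  V =
[[1, 0, 0],
 [1, -1, 1],
 [-1, 1, 0]]
  V a = (-3, -6, 2)
Solving gives a = (-3, -1, -4).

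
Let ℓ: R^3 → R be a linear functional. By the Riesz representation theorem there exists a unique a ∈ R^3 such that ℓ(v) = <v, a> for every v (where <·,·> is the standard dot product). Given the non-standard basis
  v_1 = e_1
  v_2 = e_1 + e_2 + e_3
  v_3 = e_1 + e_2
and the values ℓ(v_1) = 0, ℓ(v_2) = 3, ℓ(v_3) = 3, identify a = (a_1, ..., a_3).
a = (0, 3, 0)

Write a = (a_1, ..., a_3) in the standard basis. For each basis vector v_i, ℓ(v_i) = <v_i, a> is a linear equation in the a_j's. Collect the n equations into a matrix system V a = ℓ, where row i of V is v_i (expressed in the standard basis). Since V is invertible (lower-triangular with 1s on the diagonal, up to permutation), solve by back-substitution:
  V =
[[1, 0, 0],
 [1, 1, 1],
 [1, 1, 0]]
  V a = (0, 3, 3)
Solving gives a = (0, 3, 0).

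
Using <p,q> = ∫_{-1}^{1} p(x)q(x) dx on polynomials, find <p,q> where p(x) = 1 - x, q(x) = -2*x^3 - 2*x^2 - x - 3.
<p,q> = -88/15

Expand the product: p(x)·q(x) = 2*x^4 - x^2 + 2*x - 3.
∫_{-1}^{1} of each monomial x^k gives [2/(k+1) if k even, 0 if k odd]. Integrating term-by-term (or equivalently evaluating the antiderivative F(x) = 2*x^5/5 - x^3/3 + x^2 - 3*x at the endpoints):
  F(1) − F(−1) = -29/15 − (59/15) = -88/15.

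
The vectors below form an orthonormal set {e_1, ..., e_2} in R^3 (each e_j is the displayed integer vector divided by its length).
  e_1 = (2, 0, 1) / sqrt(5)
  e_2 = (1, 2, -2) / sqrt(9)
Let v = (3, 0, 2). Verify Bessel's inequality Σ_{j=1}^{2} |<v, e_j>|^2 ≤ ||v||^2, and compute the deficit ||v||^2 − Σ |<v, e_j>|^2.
Σ |<v, e_j>|^2 = 581/45; ||v||^2 = 13; deficit = 4/45

Write each e_j = u_j / sqrt(<u_j, u_j>) where u_j is the displayed integer vector. Then <v, e_j> = <v, u_j> / sqrt(<u_j, u_j>), so |<v, e_j>|^2 = <v, u_j>^2 / <u_j, u_j>.
Coefficients: <v, e_1> = 8/sqrt(5), <v, e_2> = -1/sqrt(9).
Square and sum: Σ |<v, e_j>|^2 = 581/45.
Compute ||v||^2 = v·v = 13.
Deficit = 13 − 581/45 = 4/45 ≥ 0, confirming Bessel's inequality. (The deficit equals ||v − Σ <v,e_j> e_j||^2, the squared distance from v to span{e_j}.)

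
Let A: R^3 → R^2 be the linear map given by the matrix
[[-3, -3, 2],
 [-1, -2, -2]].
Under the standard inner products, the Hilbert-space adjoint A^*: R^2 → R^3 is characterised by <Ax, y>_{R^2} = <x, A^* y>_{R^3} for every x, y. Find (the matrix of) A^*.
A^* = A^T =
[[-3, -1],
 [-3, -2],
 [2, -2]]

For real matrices with standard dot products, the defining identity <Ax, y> = <x, A^* y> gives (Ax)^T y = x^T (A^*) y, i.e. x^T A^T y = x^T (A^*) y. Since this holds for all x, y, we must have A^* = A^T. Therefore
A^* =
[[-3, -1],
 [-3, -2],
 [2, -2]].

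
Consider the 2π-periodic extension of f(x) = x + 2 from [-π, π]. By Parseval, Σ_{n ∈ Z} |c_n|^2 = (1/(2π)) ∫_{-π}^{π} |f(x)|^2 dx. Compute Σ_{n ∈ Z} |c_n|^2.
Σ |c_n|^2 = π^2/3 + 4

Expand and integrate term by term over [-π, π]:
  ∫ (x)^2 dx = 1·(2π^3/3); ∫ 2·1·(2)·x dx = 0 (odd integrand); ∫ 2^2 dx = 4·2π.
So (1/(2π)) ∫_{-π}^{π} (x + 2)^2 dx = 1π^2/3 + 4 = π^2/3 + 4.
Parseval ⇒ Σ |c_n|^2 = π^2/3 + 4.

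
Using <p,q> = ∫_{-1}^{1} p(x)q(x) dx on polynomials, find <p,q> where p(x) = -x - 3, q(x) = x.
<p,q> = -2/3

Expand the product: p(x)·q(x) = -x^2 - 3*x.
∫_{-1}^{1} of each monomial x^k gives [2/(k+1) if k even, 0 if k odd]. Integrating term-by-term (or equivalently evaluating the antiderivative F(x) = -x^3/3 - 3*x^2/2 at the endpoints):
  F(1) − F(−1) = -11/6 − (-7/6) = -2/3.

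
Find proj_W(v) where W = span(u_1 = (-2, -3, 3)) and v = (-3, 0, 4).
proj_W(v) = (-18/11, -27/11, 27/11)

Set up U = [u_1 | ... | u_1] ∈ R^(3×1). The projector onto W = col(U) is P = U (U^T U)^(-1) U^T.
Compute U^T U =
  [22],
and U^T v = (18).
Solve U^T U · c = U^T v for the coefficients: c = (9/11). The projection is proj_W(v) = U c.
Check: (v - proj_W(v)) · u_1 = 0  (should be 0).
Result: proj_W(v) = (-18/11, -27/11, 27/11).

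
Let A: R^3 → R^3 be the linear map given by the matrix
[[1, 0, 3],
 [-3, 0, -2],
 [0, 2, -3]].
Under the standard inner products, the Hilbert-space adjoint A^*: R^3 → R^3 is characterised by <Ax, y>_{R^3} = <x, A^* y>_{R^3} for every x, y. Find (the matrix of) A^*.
A^* = A^T =
[[1, -3, 0],
 [0, 0, 2],
 [3, -2, -3]]

For real matrices with standard dot products, the defining identity <Ax, y> = <x, A^* y> gives (Ax)^T y = x^T (A^*) y, i.e. x^T A^T y = x^T (A^*) y. Since this holds for all x, y, we must have A^* = A^T. Therefore
A^* =
[[1, -3, 0],
 [0, 0, 2],
 [3, -2, -3]].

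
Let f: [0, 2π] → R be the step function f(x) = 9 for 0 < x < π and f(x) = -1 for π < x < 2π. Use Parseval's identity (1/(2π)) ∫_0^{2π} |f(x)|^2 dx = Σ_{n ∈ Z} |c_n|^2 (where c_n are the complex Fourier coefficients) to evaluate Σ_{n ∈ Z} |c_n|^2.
Σ |c_n|^2 = 41

Parseval equates the L^2 energy of f (normalised by 1/(2π)) with the ℓ^2 sum of its Fourier coefficients: (1/(2π)) ∫_0^{2π} |f|^2 = Σ |c_n|^2.
Compute the left side: (1/(2π)) [∫_0^π 9^2 dx + ∫_π^{2π} (-1)^2 dx] = (1/(2π)) · (81π + 1π) = (81 + 1)/2 = 41.
So Σ_{n ∈ Z} |c_n|^2 = 41.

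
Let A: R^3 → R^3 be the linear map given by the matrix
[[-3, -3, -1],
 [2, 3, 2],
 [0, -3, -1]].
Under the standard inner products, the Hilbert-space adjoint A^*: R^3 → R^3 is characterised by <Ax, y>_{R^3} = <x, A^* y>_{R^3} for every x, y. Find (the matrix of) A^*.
A^* = A^T =
[[-3, 2, 0],
 [-3, 3, -3],
 [-1, 2, -1]]

For real matrices with standard dot products, the defining identity <Ax, y> = <x, A^* y> gives (Ax)^T y = x^T (A^*) y, i.e. x^T A^T y = x^T (A^*) y. Since this holds for all x, y, we must have A^* = A^T. Therefore
A^* =
[[-3, 2, 0],
 [-3, 3, -3],
 [-1, 2, -1]].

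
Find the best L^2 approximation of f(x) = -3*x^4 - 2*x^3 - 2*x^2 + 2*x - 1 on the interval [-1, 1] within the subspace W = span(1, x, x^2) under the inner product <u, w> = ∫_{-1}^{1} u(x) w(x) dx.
g(x) = -32*x^2/7 + 4*x/5 - 26/35

The best approximation g ∈ W is the orthogonal projection of f onto W. Writing g = a_0 + a_1 x + a_2 x^2, the coefficients solve the normal equations G · a = b where
  G_{ij} = <φ_i, φ_j> and b_i = <f, φ_i>, with φ_0 = 1, φ_1 = x, φ_2 = x^2.
G =
  [2, 0, 2/3]
  [0, 2/3, 0]
  [2/3, 0, 2/5],
b = (-68/15, 8/15, -244/105).
Solving gives a_0 = -26/35, a_1 = 4/5, a_2 = -32/7, so
  g(x) = -32*x^2/7 + 4*x/5 - 26/35.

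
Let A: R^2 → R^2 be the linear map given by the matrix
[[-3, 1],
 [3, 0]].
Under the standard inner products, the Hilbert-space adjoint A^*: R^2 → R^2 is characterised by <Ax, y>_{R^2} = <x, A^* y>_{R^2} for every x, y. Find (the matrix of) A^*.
A^* = A^T =
[[-3, 3],
 [1, 0]]

For real matrices with standard dot products, the defining identity <Ax, y> = <x, A^* y> gives (Ax)^T y = x^T (A^*) y, i.e. x^T A^T y = x^T (A^*) y. Since this holds for all x, y, we must have A^* = A^T. Therefore
A^* =
[[-3, 3],
 [1, 0]].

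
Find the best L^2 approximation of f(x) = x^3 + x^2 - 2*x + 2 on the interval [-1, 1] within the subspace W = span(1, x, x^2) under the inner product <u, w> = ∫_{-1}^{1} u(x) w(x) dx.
g(x) = x^2 - 7*x/5 + 2

The best approximation g ∈ W is the orthogonal projection of f onto W. Writing g = a_0 + a_1 x + a_2 x^2, the coefficients solve the normal equations G · a = b where
  G_{ij} = <φ_i, φ_j> and b_i = <f, φ_i>, with φ_0 = 1, φ_1 = x, φ_2 = x^2.
G =
  [2, 0, 2/3]
  [0, 2/3, 0]
  [2/3, 0, 2/5],
b = (14/3, -14/15, 26/15).
Solving gives a_0 = 2, a_1 = -7/5, a_2 = 1, so
  g(x) = x^2 - 7*x/5 + 2.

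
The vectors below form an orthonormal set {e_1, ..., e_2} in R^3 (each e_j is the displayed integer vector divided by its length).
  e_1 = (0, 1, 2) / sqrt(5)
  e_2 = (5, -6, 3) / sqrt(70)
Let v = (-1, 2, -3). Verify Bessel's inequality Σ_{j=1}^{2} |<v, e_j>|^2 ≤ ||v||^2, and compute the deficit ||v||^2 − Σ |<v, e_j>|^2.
Σ |<v, e_j>|^2 = 90/7; ||v||^2 = 14; deficit = 8/7

Write each e_j = u_j / sqrt(<u_j, u_j>) where u_j is the displayed integer vector. Then <v, e_j> = <v, u_j> / sqrt(<u_j, u_j>), so |<v, e_j>|^2 = <v, u_j>^2 / <u_j, u_j>.
Coefficients: <v, e_1> = -4/sqrt(5), <v, e_2> = -26/sqrt(70).
Square and sum: Σ |<v, e_j>|^2 = 90/7.
Compute ||v||^2 = v·v = 14.
Deficit = 14 − 90/7 = 8/7 ≥ 0, confirming Bessel's inequality. (The deficit equals ||v − Σ <v,e_j> e_j||^2, the squared distance from v to span{e_j}.)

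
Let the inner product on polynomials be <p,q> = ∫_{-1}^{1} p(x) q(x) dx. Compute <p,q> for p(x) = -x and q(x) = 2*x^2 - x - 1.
<p,q> = 2/3

Expand the product: p(x)·q(x) = -2*x^3 + x^2 + x.
∫_{-1}^{1} of each monomial x^k gives [2/(k+1) if k even, 0 if k odd]. Integrating term-by-term (or equivalently evaluating the antiderivative F(x) = -x^4/2 + x^3/3 + x^2/2 at the endpoints):
  F(1) − F(−1) = 1/3 − (-1/3) = 2/3.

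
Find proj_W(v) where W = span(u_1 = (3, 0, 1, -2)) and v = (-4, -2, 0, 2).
proj_W(v) = (-24/7, 0, -8/7, 16/7)

Set up U = [u_1 | ... | u_1] ∈ R^(4×1). The projector onto W = col(U) is P = U (U^T U)^(-1) U^T.
Compute U^T U =
  [14],
and U^T v = (-16).
Solve U^T U · c = U^T v for the coefficients: c = (-8/7). The projection is proj_W(v) = U c.
Check: (v - proj_W(v)) · u_1 = 0  (should be 0).
Result: proj_W(v) = (-24/7, 0, -8/7, 16/7).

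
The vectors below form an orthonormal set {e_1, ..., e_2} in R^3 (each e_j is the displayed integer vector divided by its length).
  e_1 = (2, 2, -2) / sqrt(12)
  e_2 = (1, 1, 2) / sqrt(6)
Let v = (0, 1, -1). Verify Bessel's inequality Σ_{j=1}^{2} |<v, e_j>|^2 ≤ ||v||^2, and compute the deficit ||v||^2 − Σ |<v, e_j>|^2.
Σ |<v, e_j>|^2 = 3/2; ||v||^2 = 2; deficit = 1/2

Write each e_j = u_j / sqrt(<u_j, u_j>) where u_j is the displayed integer vector. Then <v, e_j> = <v, u_j> / sqrt(<u_j, u_j>), so |<v, e_j>|^2 = <v, u_j>^2 / <u_j, u_j>.
Coefficients: <v, e_1> = 4/sqrt(12), <v, e_2> = -1/sqrt(6).
Square and sum: Σ |<v, e_j>|^2 = 3/2.
Compute ||v||^2 = v·v = 2.
Deficit = 2 − 3/2 = 1/2 ≥ 0, confirming Bessel's inequality. (The deficit equals ||v − Σ <v,e_j> e_j||^2, the squared distance from v to span{e_j}.)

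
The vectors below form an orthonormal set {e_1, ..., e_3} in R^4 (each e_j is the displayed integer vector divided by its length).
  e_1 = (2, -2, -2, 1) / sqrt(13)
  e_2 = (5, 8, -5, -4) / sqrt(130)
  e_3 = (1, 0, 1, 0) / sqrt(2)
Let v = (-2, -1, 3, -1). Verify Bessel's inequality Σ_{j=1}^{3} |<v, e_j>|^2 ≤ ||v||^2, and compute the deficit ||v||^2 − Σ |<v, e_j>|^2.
Σ |<v, e_j>|^2 = 66/5; ||v||^2 = 15; deficit = 9/5

Write each e_j = u_j / sqrt(<u_j, u_j>) where u_j is the displayed integer vector. Then <v, e_j> = <v, u_j> / sqrt(<u_j, u_j>), so |<v, e_j>|^2 = <v, u_j>^2 / <u_j, u_j>.
Coefficients: <v, e_1> = -9/sqrt(13), <v, e_2> = -29/sqrt(130), <v, e_3> = 1/sqrt(2).
Square and sum: Σ |<v, e_j>|^2 = 66/5.
Compute ||v||^2 = v·v = 15.
Deficit = 15 − 66/5 = 9/5 ≥ 0, confirming Bessel's inequality. (The deficit equals ||v − Σ <v,e_j> e_j||^2, the squared distance from v to span{e_j}.)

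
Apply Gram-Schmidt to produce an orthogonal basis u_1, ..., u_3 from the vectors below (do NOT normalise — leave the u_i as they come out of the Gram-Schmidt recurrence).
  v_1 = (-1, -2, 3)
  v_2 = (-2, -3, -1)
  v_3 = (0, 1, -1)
Orthogonal basis:
  u_1 = (-1, -2, 3)
  u_2 = (-23/14, -16/7, -29/14)
  u_3 = (-22/57, 14/57, 2/57)

Apply the Gram-Schmidt recurrence
  u_1 = v_1
  u_i = v_i − Σ_{j<i} ((v_i · u_j) / (u_j · u_j)) · u_j.

Step by step this gives:
  u_1 = (-1, -2, 3)
  u_2 = (-23/14, -16/7, -29/14)
  u_3 = (-22/57, 14/57, 2/57)

Orthogonality check:
  u_2 · u_1 = 0 (should be 0)
  u_3 · u_1 = 0 (should be 0)
  u_3 · u_2 = 0 (should be 0)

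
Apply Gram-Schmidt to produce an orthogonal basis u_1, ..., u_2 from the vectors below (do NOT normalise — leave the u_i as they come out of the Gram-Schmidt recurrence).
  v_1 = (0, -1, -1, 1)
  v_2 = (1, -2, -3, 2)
Orthogonal basis:
  u_1 = (0, -1, -1, 1)
  u_2 = (1, 1/3, -2/3, -1/3)

Apply the Gram-Schmidt recurrence
  u_1 = v_1
  u_i = v_i − Σ_{j<i} ((v_i · u_j) / (u_j · u_j)) · u_j.

Step by step this gives:
  u_1 = (0, -1, -1, 1)
  u_2 = (1, 1/3, -2/3, -1/3)

Orthogonality check:
  u_2 · u_1 = 0 (should be 0)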